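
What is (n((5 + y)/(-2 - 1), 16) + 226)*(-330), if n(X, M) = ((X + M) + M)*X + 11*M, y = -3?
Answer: -377300/3 ≈ -1.2577e+5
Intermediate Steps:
n(X, M) = 11*M + X*(X + 2*M) (n(X, M) = ((M + X) + M)*X + 11*M = (X + 2*M)*X + 11*M = X*(X + 2*M) + 11*M = 11*M + X*(X + 2*M))
(n((5 + y)/(-2 - 1), 16) + 226)*(-330) = ((((5 - 3)/(-2 - 1))² + 11*16 + 2*16*((5 - 3)/(-2 - 1))) + 226)*(-330) = (((2/(-3))² + 176 + 2*16*(2/(-3))) + 226)*(-330) = (((2*(-⅓))² + 176 + 2*16*(2*(-⅓))) + 226)*(-330) = (((-⅔)² + 176 + 2*16*(-⅔)) + 226)*(-330) = ((4/9 + 176 - 64/3) + 226)*(-330) = (1396/9 + 226)*(-330) = (3430/9)*(-330) = -377300/3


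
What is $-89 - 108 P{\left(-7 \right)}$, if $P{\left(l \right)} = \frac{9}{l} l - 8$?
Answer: $-197$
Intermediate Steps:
$P{\left(l \right)} = 1$ ($P{\left(l \right)} = 9 - 8 = 1$)
$-89 - 108 P{\left(-7 \right)} = -89 - 108 = -197$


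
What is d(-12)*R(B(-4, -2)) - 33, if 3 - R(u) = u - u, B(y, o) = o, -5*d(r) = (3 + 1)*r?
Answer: -21/5 ≈ -4.2000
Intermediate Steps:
d(r) = -4*r/5 (d(r) = -(3 + 1)*r/5 = -4*r/5)
R(u) = 3 (R(u) = 3 - (u - u) = 3 - 1*0 = 3 + 0 = 3)
d(-12)*R(B(-4, -2)) - 33 = -4/5*(-12)*3 - 33 = (48/5)*3 - 33 = 144/5 - 33 = -21/5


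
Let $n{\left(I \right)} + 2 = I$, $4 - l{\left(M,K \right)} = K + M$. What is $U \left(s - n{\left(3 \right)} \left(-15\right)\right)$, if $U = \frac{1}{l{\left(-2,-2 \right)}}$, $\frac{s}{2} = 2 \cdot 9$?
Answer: $\frac{51}{8} \approx 6.375$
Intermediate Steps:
$s = 36$ ($s = 2 \cdot 2 \cdot 9 = 2 \cdot 18 = 36$)
$l{\left(M,K \right)} = 4 - K - M$ ($l{\left(M,K \right)} = 4 - \left(K + M\right) = 4 - K - M$)
$n{\left(I \right)} = -2 + I$
$U = \frac{1}{8}$ ($U = \frac{1}{4 - -2 - -2} = \frac{1}{4 + 2 + 2} = \frac{1}{8} \approx 0.125$)
$U \left(s - n{\left(3 \right)} \left(-15\right)\right) = \frac{36 - \left(-2 + 3\right) \left(-15\right)}{8} = \frac{36 - 1 \left(-15\right)}{8} = \frac{36 - -15}{8} = \frac{36 + 15}{8} = \frac{1}{8} \cdot 51 = \frac{51}{8}$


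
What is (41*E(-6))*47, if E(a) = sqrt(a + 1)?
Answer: 1927*I*sqrt(5) ≈ 4308.9*I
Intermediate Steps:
E(a) = sqrt(1 + a)
(41*E(-6))*47 = (41*sqrt(1 - 6))*47 = (41*sqrt(-5))*47 = (41*(I*sqrt(5)))*47 = (41*I*sqrt(5))*47 = 1927*I*sqrt(5)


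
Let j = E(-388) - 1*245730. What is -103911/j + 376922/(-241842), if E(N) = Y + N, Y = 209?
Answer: -33779234018/29735562189 ≈ -1.1360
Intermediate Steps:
E(N) = 209 + N
j = -245909 (j = (209 - 388) - 1*245730 = -179 - 245730 = -245909)
-103911/j + 376922/(-241842) = -103911/(-245909) + 376922/(-241842) = -103911*(-1/245909) + 376922*(-1/241842) = 103911/245909 - 188461/120921 = -33779234018/29735562189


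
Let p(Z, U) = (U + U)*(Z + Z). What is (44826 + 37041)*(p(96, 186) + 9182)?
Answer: 6598971402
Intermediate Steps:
p(Z, U) = 4*U*Z (p(Z, U) = (2*U)*(2*Z) = 4*U*Z)
(44826 + 37041)*(p(96, 186) + 9182) = (44826 + 37041)*(4*186*96 + 9182) = 81867*(71424 + 9182) = 81867*80606 = 6598971402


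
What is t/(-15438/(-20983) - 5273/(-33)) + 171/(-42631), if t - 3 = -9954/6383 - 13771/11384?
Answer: -885930827724296373/344322743187363104216 ≈ -0.0025730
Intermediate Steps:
t = 16775587/72664072 (t = 3 + (-9954/6383 - 13771/11384) = 3 - 201216629/72664072 = 16775587/72664072 ≈ 0.23087)
t/(-15438/(-20983) - 5273/(-33)) + 171/(-42631) = 16775587/(72664072*(-15438/(-20983) - 5273/(-33))) + 171/(-42631) = 16775587/(72664072*(-15438*(-1/20983) - 5273*(-1/33))) + 171*(-1/42631) = 16775587/(72664072*(15438/20983 + 5273/33)) - 171/42631 = 16775587/(72664072*(111152813/692439)) - 171/42631 = (16775587/72664072)*(692439/111152813) - 171/42631 = 11616070686693/8076816006834536 - 171/42631 = -885930827724296373/344322743187363104216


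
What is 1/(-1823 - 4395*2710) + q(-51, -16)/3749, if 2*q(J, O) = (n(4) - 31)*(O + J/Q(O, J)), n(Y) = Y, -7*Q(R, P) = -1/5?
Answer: 409701435781/63173574220 ≈ 6.4853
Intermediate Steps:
Q(R, P) = 1/35 (Q(R, P) = -(-1)/(7*5) = -⅐*(-⅕) = 1/35)
q(J, O) = -945*J/2 - 27*O/2 (q(J, O) = ((4 - 31)*(O + J/(1/35)))/2 = (-27*(O + J*35))/2 = (-27*(O + 35*J))/2 = (-945*J - 27*O)/2 = -945*J/2 - 27*O/2)
1/(-1823 - 4395*2710) + q(-51, -16)/3749 = 1/(-1823 - 4395*2710) + (-945/2*(-51) - 27/2*(-16))/3749 = (1/2710)/(-6218) + (48195/2 + 216)*(1/3749) = -1/6218*1/2710 + (48627/2)*(1/3749) = -1/16850780 + 48627/7498 = 409701435781/63173574220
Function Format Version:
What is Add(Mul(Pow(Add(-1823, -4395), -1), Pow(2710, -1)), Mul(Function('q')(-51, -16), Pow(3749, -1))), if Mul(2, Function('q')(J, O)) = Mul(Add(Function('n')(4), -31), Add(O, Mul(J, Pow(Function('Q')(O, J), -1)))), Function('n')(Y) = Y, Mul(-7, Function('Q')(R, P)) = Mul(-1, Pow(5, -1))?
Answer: Rational(409701435781, 63173574220) ≈ 6.4853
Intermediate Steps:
Function('Q')(R, P) = Rational(1, 35) (Function('Q')(R, P) = Mul(Rational(-1, 7), Mul(-1, Pow(5, -1))) = Mul(Rational(-1, 7), Mul(-1, Rational(1, 5))) = Mul(Rational(-1, 7), Rational(-1, 5)) = Rational(1, 35))
Function('q')(J, O) = Add(Mul(Rational(-945, 2), J), Mul(Rational(-27, 2), O)) (Function('q')(J, O) = Mul(Rational(1, 2), Mul(Add(4, -31), Add(O, Mul(J, Pow(Rational(1, 35), -1))))) = Mul(Rational(1, 2), Mul(-27, Add(O, Mul(J, 35)))) = Mul(Rational(1, 2), Mul(-27, Add(O, Mul(35, J)))) = Mul(Rational(1, 2), Add(Mul(-945, J), Mul(-27, O))) = Add(Mul(Rational(-945, 2), J), Mul(Rational(-27, 2), O)))
Add(Mul(Pow(Add(-1823, -4395), -1), Pow(2710, -1)), Mul(Function('q')(-51, -16), Pow(3749, -1))) = Add(Mul(Pow(Add(-1823, -4395), -1), Pow(2710, -1)), Mul(Add(Mul(Rational(-945, 2), -51), Mul(Rational(-27, 2), -16)), Pow(3749, -1))) = Add(Mul(Pow(-6218, -1), Rational(1, 2710)), Mul(Add(Rational(48195, 2), 216), Rational(1, 3749))) = Add(Mul(Rational(-1, 6218), Rational(1, 2710)), Mul(Rational(48627, 2), Rational(1, 3749))) = Add(Rational(-1, 16850780), Rational(48627, 7498)) = Rational(409701435781, 63173574220)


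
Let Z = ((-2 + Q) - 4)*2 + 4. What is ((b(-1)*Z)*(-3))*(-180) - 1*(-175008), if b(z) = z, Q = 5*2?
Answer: 168528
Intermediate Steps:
Q = 10
Z = 12 (Z = ((-2 + 10) - 4)*2 + 4 = (8 - 4)*2 + 4 = 4*2 + 4 = 8 + 4 = 12)
((b(-1)*Z)*(-3))*(-180) - 1*(-175008) = (-1*12*(-3))*(-180) - 1*(-175008) = -12*(-3)*(-180) + 175008 = 36*(-180) + 175008 = -6480 + 175008 = 168528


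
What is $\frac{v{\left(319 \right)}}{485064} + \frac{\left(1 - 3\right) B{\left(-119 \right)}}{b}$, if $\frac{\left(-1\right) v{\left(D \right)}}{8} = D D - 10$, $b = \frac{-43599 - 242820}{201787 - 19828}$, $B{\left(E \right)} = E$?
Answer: $- \frac{42141758585}{275657829} \approx -152.88$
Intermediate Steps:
$b = - \frac{95473}{60653}$ ($b = - \frac{286419}{181959} = \left(-286419\right) \frac{1}{181959} = - \frac{95473}{60653} \approx -1.5741$)
$v{\left(D \right)} = 80 - 8 D^{2}$ ($v{\left(D \right)} = - 8 \left(D D - 10\right) = - 8 \left(D^{2} - 10\right) = - 8 \left(-10 + D^{2}\right) = 80 - 8 D^{2}$)
$\frac{v{\left(319 \right)}}{485064} + \frac{\left(1 - 3\right) B{\left(-119 \right)}}{b} = \frac{80 - 8 \cdot 319^{2}}{485064} + \frac{\left(1 - 3\right) \left(-119\right)}{- \frac{95473}{60653}} = \left(80 - 814088\right) \frac{1}{485064} + \left(1 - 3\right) \left(-119\right) \left(- \frac{60653}{95473}\right) = \left(80 - 814088\right) \frac{1}{485064} + \left(-2\right) \left(-119\right) \left(- \frac{60653}{95473}\right) = \left(-814008\right) \frac{1}{485064} + 238 \left(- \frac{60653}{95473}\right) = - \frac{33917}{20211} - \frac{2062202}{13639} = - \frac{42141758585}{275657829}$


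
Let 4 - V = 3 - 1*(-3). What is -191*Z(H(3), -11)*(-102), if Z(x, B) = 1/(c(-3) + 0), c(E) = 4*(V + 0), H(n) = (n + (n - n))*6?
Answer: -9741/4 ≈ -2435.3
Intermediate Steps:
V = -2 (V = 4 - (3 - 1*(-3)) = 4 - (3 + 3) = 4 - 1*6 = 4 - 6 = -2)
H(n) = 6*n (H(n) = (n + 0)*6 = n*6 = 6*n)
c(E) = -8 (c(E) = 4*(-2 + 0) = 4*(-2) = -8)
Z(x, B) = -1/8 (Z(x, B) = 1/(-8 + 0) = 1/(-8) = -1/8)
-191*Z(H(3), -11)*(-102) = -191*(-1/8)*(-102) = (191/8)*(-102) = -9741/4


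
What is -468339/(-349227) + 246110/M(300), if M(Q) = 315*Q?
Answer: 1446736583/366688350 ≈ 3.9454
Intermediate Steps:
-468339/(-349227) + 246110/M(300) = -468339/(-349227) + 246110/((315*300)) = -468339*(-1/349227) + 246110/94500 = 156113/116409 + 246110*(1/94500) = 156113/116409 + 24611/9450 = 1446736583/366688350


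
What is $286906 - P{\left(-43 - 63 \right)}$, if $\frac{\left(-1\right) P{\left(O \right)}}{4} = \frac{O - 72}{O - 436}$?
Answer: $\frac{77751882}{271} \approx 2.8691 \cdot 10^{5}$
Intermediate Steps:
$P{\left(O \right)} = - \frac{4 \left(-72 + O\right)}{-436 + O}$ ($P{\left(O \right)} = - 4 \frac{O - 72}{O - 436} = - 4 \frac{-72 + O}{-436 + O} = - \frac{4 \left(-72 + O\right)}{-436 + O}$)
$286906 - P{\left(-43 - 63 \right)} = 286906 - \frac{4 \left(72 - \left(-43 - 63\right)\right)}{-436 - 106} = 286906 - \frac{4 \left(72 - -106\right)}{-436 - 106} = 286906 - \frac{4 \left(72 + 106\right)}{-542} = 286906 - 4 \left(- \frac{1}{542}\right) 178 = 286906 - - \frac{356}{271} = 286906 + \frac{356}{271} = \frac{77751882}{271}$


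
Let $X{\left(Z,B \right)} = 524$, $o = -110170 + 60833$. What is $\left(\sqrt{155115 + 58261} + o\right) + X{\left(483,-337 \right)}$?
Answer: $-48813 + 8 \sqrt{3334} \approx -48351.0$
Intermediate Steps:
$o = -49337$
$\left(\sqrt{155115 + 58261} + o\right) + X{\left(483,-337 \right)} = \left(\sqrt{155115 + 58261} - 49337\right) + 524 = \left(\sqrt{213376} - 49337\right) + 524 = \left(8 \sqrt{3334} - 49337\right) + 524 = \left(-49337 + 8 \sqrt{3334}\right) + 524 = -48813 + 8 \sqrt{3334}$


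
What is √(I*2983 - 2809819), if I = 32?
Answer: I*√2714363 ≈ 1647.5*I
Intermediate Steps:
√(I*2983 - 2809819) = √(32*2983 - 2809819) = √(95456 - 2809819) = √(-2714363) = I*√2714363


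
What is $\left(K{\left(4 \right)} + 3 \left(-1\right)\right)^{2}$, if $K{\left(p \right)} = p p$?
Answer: $169$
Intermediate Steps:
$K{\left(p \right)} = p^{2}$
$\left(K{\left(4 \right)} + 3 \left(-1\right)\right)^{2} = \left(4^{2} + 3 \left(-1\right)\right)^{2} = \left(16 - 3\right)^{2} = 13^{2} = 169$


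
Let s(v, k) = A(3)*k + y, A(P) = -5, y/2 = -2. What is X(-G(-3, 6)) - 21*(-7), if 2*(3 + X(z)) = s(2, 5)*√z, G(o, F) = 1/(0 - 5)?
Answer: 144 - 29*√5/10 ≈ 137.52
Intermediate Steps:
y = -4 (y = 2*(-2) = -4)
G(o, F) = -⅕ (G(o, F) = 1/(-5) = -⅕)
s(v, k) = -4 - 5*k (s(v, k) = -5*k - 4 = -4 - 5*k)
X(z) = -3 - 29*√z/2 (X(z) = -3 + ((-4 - 5*5)*√z)/2 = -3 + ((-4 - 25)*√z)/2 = -3 + (-29*√z)/2 = -3 - 29*√z/2)
X(-G(-3, 6)) - 21*(-7) = (-3 - 29*√(⅕)/2) - 21*(-7) = (-3 - 29*√5/10) + 147 = 144 - 29*√5/10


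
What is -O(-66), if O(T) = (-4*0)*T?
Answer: 0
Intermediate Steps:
O(T) = 0 (O(T) = 0*T = 0)
-O(-66) = -1*0 = 0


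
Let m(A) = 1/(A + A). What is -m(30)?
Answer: -1/60 ≈ -0.016667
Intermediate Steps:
m(A) = 1/(2*A)
-m(30) = -1/(2*30) = -1*1/60 = -1/60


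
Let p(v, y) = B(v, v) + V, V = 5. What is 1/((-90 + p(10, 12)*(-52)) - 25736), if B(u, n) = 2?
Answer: -1/26190 ≈ -3.8183e-5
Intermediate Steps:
p(v, y) = 7 (p(v, y) = 2 + 5 = 7)
1/((-90 + p(10, 12)*(-52)) - 25736) = 1/((-90 + 7*(-52)) - 25736) = 1/((-90 - 364) - 25736) = 1/(-454 - 25736) = 1/(-26190) = -1/26190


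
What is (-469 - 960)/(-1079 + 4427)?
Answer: -1429/3348 ≈ -0.42682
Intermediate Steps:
(-469 - 960)/(-1079 + 4427) = -1429/3348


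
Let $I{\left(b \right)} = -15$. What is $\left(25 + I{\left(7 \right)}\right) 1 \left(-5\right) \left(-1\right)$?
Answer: $50$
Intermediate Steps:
$\left(25 + I{\left(7 \right)}\right) 1 \left(-5\right) \left(-1\right) = \left(25 - 15\right) 1 \left(-5\right) \left(-1\right) = 10 \left(\left(-5\right) \left(-1\right)\right) = 10 \cdot 5 = 50$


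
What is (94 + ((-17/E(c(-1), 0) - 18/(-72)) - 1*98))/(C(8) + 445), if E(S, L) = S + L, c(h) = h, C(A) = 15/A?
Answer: 106/3575 ≈ 0.029650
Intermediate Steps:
E(S, L) = L + S
(94 + ((-17/E(c(-1), 0) - 18/(-72)) - 1*98))/(C(8) + 445) = (94 + ((-17/(0 - 1) - 18/(-72)) - 1*98))/(15/8 + 445) = (94 + ((-17/(-1) - 18*(-1/72)) - 98))/(15*(⅛) + 445) = (94 + ((-17*(-1) + ¼) - 98))/(15/8 + 445) = (94 + ((17 + ¼) - 98))/(3575/8) = (94 + (69/4 - 98))*(8/3575) = (94 - 323/4)*(8/3575) = (53/4)*(8/3575) = 106/3575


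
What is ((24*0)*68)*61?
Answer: 0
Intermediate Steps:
((24*0)*68)*61 = (0*68)*61 = 0*61 = 0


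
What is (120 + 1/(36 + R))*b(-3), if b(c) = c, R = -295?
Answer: -93237/259 ≈ -359.99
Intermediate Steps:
(120 + 1/(36 + R))*b(-3) = (120 + 1/(36 - 295))*(-3) = (120 + 1/(-259))*(-3) = (120 - 1/259)*(-3) = (31079/259)*(-3) = -93237/259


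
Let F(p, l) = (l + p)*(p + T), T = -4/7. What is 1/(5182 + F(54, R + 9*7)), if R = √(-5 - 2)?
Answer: 140056/1601525039 - 1309*I*√7/3203050078 ≈ 8.7452e-5 - 1.0812e-6*I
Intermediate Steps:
R = I*√7 (R = √(-7) = I*√7 ≈ 2.6458*I)
T = -4/7 (T = -4*⅐ = -4/7 ≈ -0.57143)
F(p, l) = (-4/7 + p)*(l + p) (F(p, l) = (l + p)*(p - 4/7) = (l + p)*(-4/7 + p) = (-4/7 + p)*(l + p))
1/(5182 + F(54, R + 9*7)) = 1/(5182 + (54² - 4*(I*√7 + 9*7)/7 - 4/7*54 + (I*√7 + 9*7)*54)) = 1/(5182 + (2916 - 4*(I*√7 + 63)/7 - 216/7 + (I*√7 + 63)*54)) = 1/(5182 + (2916 - 4*(63 + I*√7)/7 - 216/7 + (63 + I*√7)*54)) = 1/(5182 + (2916 + (-36 - 4*I*√7/7) - 216/7 + (3402 + 54*I*√7))) = 1/(5182 + (43758/7 + 374*I*√7/7)) = 1/(80032/7 + 374*I*√7/7)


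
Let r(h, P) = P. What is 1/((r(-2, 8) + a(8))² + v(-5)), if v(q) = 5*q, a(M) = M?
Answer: 1/231 ≈ 0.0043290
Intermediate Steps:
1/((r(-2, 8) + a(8))² + v(-5)) = 1/((8 + 8)² + 5*(-5)) = 1/(16² - 25) = 1/(256 - 25) = 1/231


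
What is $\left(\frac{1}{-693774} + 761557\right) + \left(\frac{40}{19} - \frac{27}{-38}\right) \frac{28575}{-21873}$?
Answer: $\frac{36595614176791834}{48053909223} \approx 7.6155 \cdot 10^{5}$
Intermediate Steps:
$\left(\frac{1}{-693774} + 761557\right) + \left(\frac{40}{19} - \frac{27}{-38}\right) \frac{28575}{-21873} = \left(- \frac{1}{693774} + 761557\right) + \left(40 \cdot \frac{1}{19} - - \frac{27}{38}\right) 28575 \left(- \frac{1}{21873}\right) = \frac{528348446117}{693774} + \left(\frac{40}{19} + \frac{27}{38}\right) \left(- \frac{9525}{7291}\right) = \frac{528348446117}{693774} + \frac{107}{38} \left(- \frac{9525}{7291}\right) = \frac{528348446117}{693774} - \frac{1019175}{277058} = \frac{36595614176791834}{48053909223}$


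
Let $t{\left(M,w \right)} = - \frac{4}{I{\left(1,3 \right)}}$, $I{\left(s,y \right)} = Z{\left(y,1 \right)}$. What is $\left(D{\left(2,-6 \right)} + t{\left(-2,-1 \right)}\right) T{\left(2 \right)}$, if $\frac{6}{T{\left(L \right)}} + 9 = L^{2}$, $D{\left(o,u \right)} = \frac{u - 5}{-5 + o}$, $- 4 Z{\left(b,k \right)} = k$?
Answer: $- \frac{118}{5} \approx -23.6$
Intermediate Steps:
$Z{\left(b,k \right)} = - \frac{k}{4}$
$I{\left(s,y \right)} = - \frac{1}{4}$ ($I{\left(s,y \right)} = \left(- \frac{1}{4}\right) 1 = - \frac{1}{4}$)
$t{\left(M,w \right)} = 16$ ($t{\left(M,w \right)} = - \frac{4}{- \frac{1}{4}} = \left(-4\right) \left(-4\right) = 16$)
$D{\left(o,u \right)} = \frac{-5 + u}{-5 + o}$
$T{\left(L \right)} = \frac{6}{-9 + L^{2}}$
$\left(D{\left(2,-6 \right)} + t{\left(-2,-1 \right)}\right) T{\left(2 \right)} = \left(\frac{-5 - 6}{-5 + 2} + 16\right) \frac{6}{-9 + 2^{2}} = \left(\frac{1}{-3} \left(-11\right) + 16\right) \frac{6}{-9 + 4} = \left(\left(- \frac{1}{3}\right) \left(-11\right) + 16\right) \frac{6}{-5} = \left(\frac{11}{3} + 16\right) 6 \left(- \frac{1}{5}\right) = \frac{59}{3} \left(- \frac{6}{5}\right) = - \frac{118}{5}$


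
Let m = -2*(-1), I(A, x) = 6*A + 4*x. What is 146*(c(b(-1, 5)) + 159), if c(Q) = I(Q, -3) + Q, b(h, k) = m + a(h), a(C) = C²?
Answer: 24528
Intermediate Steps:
I(A, x) = 4*x + 6*A
m = 2
b(h, k) = 2 + h²
c(Q) = -12 + 7*Q (c(Q) = (4*(-3) + 6*Q) + Q = (-12 + 6*Q) + Q = -12 + 7*Q)
146*(c(b(-1, 5)) + 159) = 146*((-12 + 7*(2 + (-1)²)) + 159) = 146*((-12 + 7*(2 + 1)) + 159) = 146*((-12 + 7*3) + 159) = 146*((-12 + 21) + 159) = 146*(9 + 159) = 146*168 = 24528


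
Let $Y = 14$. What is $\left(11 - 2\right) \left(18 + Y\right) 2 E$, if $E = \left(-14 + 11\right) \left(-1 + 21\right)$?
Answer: $-34560$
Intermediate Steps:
$E = -60$ ($E = \left(-3\right) 20 = -60$)
$\left(11 - 2\right) \left(18 + Y\right) 2 E = \left(11 - 2\right) \left(18 + 14\right) 2 \left(-60\right) = 9 \cdot 32 \cdot 2 \left(-60\right) = 288 \cdot 2 \left(-60\right) = 576 \left(-60\right) = -34560$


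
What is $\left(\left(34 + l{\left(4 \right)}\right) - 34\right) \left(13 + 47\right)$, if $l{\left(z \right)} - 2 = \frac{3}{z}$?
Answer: $165$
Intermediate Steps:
$l{\left(z \right)} = 2 + \frac{3}{z}$
$\left(\left(34 + l{\left(4 \right)}\right) - 34\right) \left(13 + 47\right) = \left(\left(34 + \left(2 + \frac{3}{4}\right)\right) - 34\right) \left(13 + 47\right) = \left(\left(34 + \left(2 + 3 \cdot \frac{1}{4}\right)\right) - 34\right) 60 = \left(\left(34 + \left(2 + \frac{3}{4}\right)\right) - 34\right) 60 = \left(\left(34 + \frac{11}{4}\right) - 34\right) 60 = \left(\frac{147}{4} - 34\right) 60 = \frac{11}{4} \cdot 60 = 165$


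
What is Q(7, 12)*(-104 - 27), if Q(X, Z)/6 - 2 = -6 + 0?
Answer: 3144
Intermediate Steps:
Q(X, Z) = -24 (Q(X, Z) = 12 + 6*(-6 + 0) = 12 + 6*(-6) = 12 - 36 = -24)
Q(7, 12)*(-104 - 27) = -24*(-104 - 27) = -24*(-131) = 3144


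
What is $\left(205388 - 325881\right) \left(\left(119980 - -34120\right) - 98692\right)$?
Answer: $-6676276144$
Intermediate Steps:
$\left(205388 - 325881\right) \left(\left(119980 - -34120\right) - 98692\right) = - 120493 \left(\left(119980 + 34120\right) - 98692\right) = - 120493 \left(154100 - 98692\right) = \left(-120493\right) 55408 = -6676276144$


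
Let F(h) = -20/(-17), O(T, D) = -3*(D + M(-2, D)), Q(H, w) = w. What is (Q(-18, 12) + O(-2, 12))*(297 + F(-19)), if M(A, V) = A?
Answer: -91242/17 ≈ -5367.2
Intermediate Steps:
O(T, D) = 6 - 3*D (O(T, D) = -3*(D - 2) = -3*(-2 + D) = 6 - 3*D)
F(h) = 20/17 (F(h) = -20*(-1/17) = 20/17)
(Q(-18, 12) + O(-2, 12))*(297 + F(-19)) = (12 + (6 - 3*12))*(297 + 20/17) = (12 + (6 - 36))*(5069/17) = (12 - 30)*(5069/17) = -18*5069/17 = -91242/17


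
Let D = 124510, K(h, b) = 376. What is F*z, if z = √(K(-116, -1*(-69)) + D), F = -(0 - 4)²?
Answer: -16*√124886 ≈ -5654.3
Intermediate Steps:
F = -16 (F = -1*(-4)² = -1*16 = -16)
z = √124886 (z = √(376 + 124510) = √124886 ≈ 353.39)
F*z = -16*√124886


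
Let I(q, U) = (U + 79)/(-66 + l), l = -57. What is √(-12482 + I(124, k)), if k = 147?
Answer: 2*I*√47216994/123 ≈ 111.73*I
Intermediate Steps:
I(q, U) = -79/123 - U/123 (I(q, U) = (U + 79)/(-66 - 57) = (79 + U)/(-123) = (79 + U)*(-1/123) = -79/123 - U/123)
√(-12482 + I(124, k)) = √(-12482 + (-79/123 - 1/123*147)) = √(-12482 + (-79/123 - 49/41)) = √(-12482 - 226/123) = √(-1535512/123) = 2*I*√47216994/123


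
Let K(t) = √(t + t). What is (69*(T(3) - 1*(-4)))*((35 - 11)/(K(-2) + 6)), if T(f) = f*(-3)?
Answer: -1242 + 414*I ≈ -1242.0 + 414.0*I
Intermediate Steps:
T(f) = -3*f
K(t) = √2*√t (K(t) = √(2*t) = √2*√t)
(69*(T(3) - 1*(-4)))*((35 - 11)/(K(-2) + 6)) = (69*(-3*3 - 1*(-4)))*((35 - 11)/(√2*√(-2) + 6)) = (69*(-9 + 4))*(24/(√2*(I*√2) + 6)) = (69*(-5))*(24/(2*I + 6)) = -8280/(6 + 2*I) = -8280*(6 - 2*I)/40 = -207*(6 - 2*I)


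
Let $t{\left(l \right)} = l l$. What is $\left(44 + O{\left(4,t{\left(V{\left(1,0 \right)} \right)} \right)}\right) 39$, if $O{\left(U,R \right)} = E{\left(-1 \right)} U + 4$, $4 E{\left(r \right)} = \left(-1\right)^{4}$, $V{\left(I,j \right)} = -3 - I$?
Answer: $1911$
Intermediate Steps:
$E{\left(r \right)} = \frac{1}{4}$ ($E{\left(r \right)} = \frac{\left(-1\right)^{4}}{4} = \frac{1}{4} \cdot 1 = \frac{1}{4}$)
$t{\left(l \right)} = l^{2}$
$O{\left(U,R \right)} = 4 + \frac{U}{4}$ ($O{\left(U,R \right)} = \frac{U}{4} + 4 = 4 + \frac{U}{4}$)
$\left(44 + O{\left(4,t{\left(V{\left(1,0 \right)} \right)} \right)}\right) 39 = \left(44 + \left(4 + \frac{1}{4} \cdot 4\right)\right) 39 = \left(44 + \left(4 + 1\right)\right) 39 = \left(44 + 5\right) 39 = 49 \cdot 39 = 1911$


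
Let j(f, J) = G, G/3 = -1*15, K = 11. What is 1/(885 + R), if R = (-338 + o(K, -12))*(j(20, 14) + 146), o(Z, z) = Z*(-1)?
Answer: -1/34364 ≈ -2.9100e-5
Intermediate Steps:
o(Z, z) = -Z
G = -45 (G = 3*(-1*15) = 3*(-15) = -45)
j(f, J) = -45
R = -35249 (R = (-338 - 1*11)*(-45 + 146) = (-338 - 11)*101 = -349*101 = -35249)
1/(885 + R) = 1/(885 - 35249) = 1/(-34364) = -1/34364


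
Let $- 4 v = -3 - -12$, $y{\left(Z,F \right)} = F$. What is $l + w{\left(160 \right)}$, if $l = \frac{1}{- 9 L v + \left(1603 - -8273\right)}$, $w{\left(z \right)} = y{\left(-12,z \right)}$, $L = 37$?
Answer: $\frac{6800164}{42501} \approx 160.0$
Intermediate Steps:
$v = - \frac{9}{4}$ ($v = - \frac{-3 - -12}{4} = - \frac{-3 + 12}{4} = \left(- \frac{1}{4}\right) 9 = - \frac{9}{4} \approx -2.25$)
$w{\left(z \right)} = z$
$l = \frac{4}{42501}$ ($l = \frac{1}{\left(-9\right) 37 \left(- \frac{9}{4}\right) + \left(1603 - -8273\right)} = \frac{1}{\left(-333\right) \left(- \frac{9}{4}\right) + \left(1603 + 8273\right)} = \frac{1}{\frac{2997}{4} + 9876} = \frac{1}{\frac{42501}{4}} = \frac{4}{42501} \approx 9.4115 \cdot 10^{-5}$)
$l + w{\left(160 \right)} = \frac{4}{42501} + 160 = \frac{6800164}{42501}$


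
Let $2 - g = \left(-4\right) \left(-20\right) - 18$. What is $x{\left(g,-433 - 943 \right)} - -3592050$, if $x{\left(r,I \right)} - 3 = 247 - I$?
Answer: $3593676$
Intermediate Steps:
$g = -60$ ($g = 2 - \left(\left(-4\right) \left(-20\right) - 18\right) = 2 - \left(80 - 18\right) = 2 - 62 = -60$)
$x{\left(r,I \right)} = 250 - I$ ($x{\left(r,I \right)} = 3 - \left(-247 + I\right) = 250 - I$)
$x{\left(g,-433 - 943 \right)} - -3592050 = \left(250 - \left(-433 - 943\right)\right) - -3592050 = \left(250 - \left(-433 - 943\right)\right) + 3592050 = \left(250 - -1376\right) + 3592050 = \left(250 + 1376\right) + 3592050 = 1626 + 3592050 = 3593676$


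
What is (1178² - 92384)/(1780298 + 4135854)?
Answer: 323825/1479038 ≈ 0.21894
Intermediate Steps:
(1178² - 92384)/(1780298 + 4135854) = (1387684 - 92384)/5916152 = 1295300*(1/5916152) = 323825/1479038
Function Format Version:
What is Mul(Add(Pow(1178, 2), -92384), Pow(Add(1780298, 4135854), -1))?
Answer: Rational(323825, 1479038) ≈ 0.21894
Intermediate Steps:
Mul(Add(Pow(1178, 2), -92384), Pow(Add(1780298, 4135854), -1)) = Mul(Add(1387684, -92384), Pow(5916152, -1)) = Mul(1295300, Rational(1, 5916152)) = Rational(323825, 1479038)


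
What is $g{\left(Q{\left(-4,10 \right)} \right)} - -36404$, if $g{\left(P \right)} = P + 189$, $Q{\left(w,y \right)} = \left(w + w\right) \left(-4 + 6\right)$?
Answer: $36577$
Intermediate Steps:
$Q{\left(w,y \right)} = 4 w$ ($Q{\left(w,y \right)} = 2 w 2 = 4 w$)
$g{\left(P \right)} = 189 + P$
$g{\left(Q{\left(-4,10 \right)} \right)} - -36404 = \left(189 + 4 \left(-4\right)\right) - -36404 = \left(189 - 16\right) + 36404 = 173 + 36404 = 36577$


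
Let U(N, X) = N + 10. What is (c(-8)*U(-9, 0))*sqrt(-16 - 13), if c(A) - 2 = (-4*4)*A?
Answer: 130*I*sqrt(29) ≈ 700.07*I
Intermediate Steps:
c(A) = 2 - 16*A (c(A) = 2 + (-4*4)*A = 2 - 16*A)
U(N, X) = 10 + N
(c(-8)*U(-9, 0))*sqrt(-16 - 13) = ((2 - 16*(-8))*(10 - 9))*sqrt(-16 - 13) = ((2 + 128)*1)*sqrt(-29) = (130*1)*(I*sqrt(29)) = 130*(I*sqrt(29)) = 130*I*sqrt(29)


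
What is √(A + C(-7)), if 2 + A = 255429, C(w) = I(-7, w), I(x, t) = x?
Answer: 6*√7095 ≈ 505.39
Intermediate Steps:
C(w) = -7
A = 255427 (A = -2 + 255429 = 255427)
√(A + C(-7)) = √(255427 - 7) = √255420 = 6*√7095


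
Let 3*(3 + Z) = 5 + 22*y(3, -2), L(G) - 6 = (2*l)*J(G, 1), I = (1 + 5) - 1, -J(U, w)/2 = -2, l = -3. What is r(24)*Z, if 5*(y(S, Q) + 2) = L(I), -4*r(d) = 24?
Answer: 1272/5 ≈ 254.40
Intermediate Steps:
r(d) = -6 (r(d) = -1/4*24 = -6)
J(U, w) = 4 (J(U, w) = -2*(-2) = 4)
I = 5 (I = 6 - 1 = 5)
L(G) = -18 (L(G) = 6 + (2*(-3))*4 = 6 - 6*4 = 6 - 24 = -18)
y(S, Q) = -28/5 (y(S, Q) = -2 + (1/5)*(-18) = -2 - 18/5 = -28/5)
Z = -212/5 (Z = -3 + (5 + 22*(-28/5))/3 = -3 + (5 - 616/5)/3 = -3 + (1/3)*(-591/5) = -3 - 197/5 = -212/5 ≈ -42.400)
r(24)*Z = -6*(-212/5) = 1272/5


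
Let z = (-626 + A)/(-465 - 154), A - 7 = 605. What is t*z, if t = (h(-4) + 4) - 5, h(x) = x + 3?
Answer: -28/619 ≈ -0.045234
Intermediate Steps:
A = 612 (A = 7 + 605 = 612)
h(x) = 3 + x
t = -2 (t = ((3 - 4) + 4) - 5 = (-1 + 4) - 5 = 3 - 5 = -2)
z = 14/619 (z = (-626 + 612)/(-465 - 154) = -14/(-619) = -14*(-1/619) = 14/619 ≈ 0.022617)
t*z = -2*14/619 = -28/619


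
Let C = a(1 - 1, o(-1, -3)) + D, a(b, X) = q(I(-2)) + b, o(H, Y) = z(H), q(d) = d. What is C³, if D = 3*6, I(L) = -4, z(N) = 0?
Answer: 2744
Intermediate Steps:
o(H, Y) = 0
a(b, X) = -4 + b
D = 18
C = 14 (C = (-4 + (1 - 1)) + 18 = (-4 + 0) + 18 = -4 + 18 = 14)
C³ = 14³ = 2744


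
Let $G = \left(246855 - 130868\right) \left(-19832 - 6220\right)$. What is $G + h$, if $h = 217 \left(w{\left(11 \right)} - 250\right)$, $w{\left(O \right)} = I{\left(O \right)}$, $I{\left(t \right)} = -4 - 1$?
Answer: $-3021748659$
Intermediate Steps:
$I{\left(t \right)} = -5$
$w{\left(O \right)} = -5$
$G = -3021693324$ ($G = 115987 \left(-26052\right) = -3021693324$)
$h = -55335$ ($h = 217 \left(-5 - 250\right) = 217 \left(-255\right) = -55335$)
$G + h = -3021693324 - 55335 = -3021748659$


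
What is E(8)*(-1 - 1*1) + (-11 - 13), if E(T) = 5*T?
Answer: -104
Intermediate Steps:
E(8)*(-1 - 1*1) + (-11 - 13) = (5*8)*(-1 - 1*1) + (-11 - 13) = 40*(-1 - 1) - 24 = 40*(-2) - 24 = -80 - 24 = -104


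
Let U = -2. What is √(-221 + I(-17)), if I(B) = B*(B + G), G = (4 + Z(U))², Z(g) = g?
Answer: 0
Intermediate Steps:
G = 4 (G = (4 - 2)² = 2² = 4)
I(B) = B*(4 + B) (I(B) = B*(B + 4) = B*(4 + B))
√(-221 + I(-17)) = √(-221 - 17*(4 - 17)) = √(-221 - 17*(-13)) = √(-221 + 221) = √0 = 0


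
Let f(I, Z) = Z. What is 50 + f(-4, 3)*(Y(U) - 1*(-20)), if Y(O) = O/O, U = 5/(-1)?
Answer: 113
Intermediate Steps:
U = -5 (U = 5*(-1) = -5)
Y(O) = 1
50 + f(-4, 3)*(Y(U) - 1*(-20)) = 50 + 3*(1 - 1*(-20)) = 50 + 3*(1 + 20) = 50 + 3*21 = 50 + 63 = 113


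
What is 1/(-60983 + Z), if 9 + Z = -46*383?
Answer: -1/78610 ≈ -1.2721e-5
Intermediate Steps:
Z = -17627 (Z = -9 - 46*383 = -9 - 17618 = -17627)
1/(-60983 + Z) = 1/(-60983 - 17627) = 1/(-78610) = -1/78610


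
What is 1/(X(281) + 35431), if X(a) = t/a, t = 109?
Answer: 281/9956220 ≈ 2.8224e-5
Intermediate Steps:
X(a) = 109/a
1/(X(281) + 35431) = 1/(109/281 + 35431) = 1/(9956220/281) = 281/9956220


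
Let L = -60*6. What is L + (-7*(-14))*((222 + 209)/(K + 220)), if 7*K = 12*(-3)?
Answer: -122887/752 ≈ -163.41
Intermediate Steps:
K = -36/7 (K = (12*(-3))/7 = (1/7)*(-36) = -36/7 ≈ -5.1429)
L = -360
L + (-7*(-14))*((222 + 209)/(K + 220)) = -360 + (-7*(-14))*((222 + 209)/(-36/7 + 220)) = -360 + 98*(431/(1504/7)) = -360 + 98*(431*(7/1504)) = -360 + 98*(3017/1504) = -360 + 147833/752 = -122887/752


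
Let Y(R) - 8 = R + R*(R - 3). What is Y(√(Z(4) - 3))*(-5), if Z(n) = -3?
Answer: -10 + 10*I*√6 ≈ -10.0 + 24.495*I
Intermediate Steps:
Y(R) = 8 + R + R*(-3 + R) (Y(R) = 8 + (R + R*(R - 3)) = 8 + (R + R*(-3 + R)) = 8 + R + R*(-3 + R))
Y(√(Z(4) - 3))*(-5) = (8 + (√(-3 - 3))² - 2*√(-3 - 3))*(-5) = (8 + (√(-6))² - 2*I*√6)*(-5) = (8 + (I*√6)² - 2*I*√6)*(-5) = (8 - 6 - 2*I*√6)*(-5) = (2 - 2*I*√6)*(-5) = -10 + 10*I*√6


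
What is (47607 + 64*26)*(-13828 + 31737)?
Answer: 882394339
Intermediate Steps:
(47607 + 64*26)*(-13828 + 31737) = (47607 + 1664)*17909 = 49271*17909 = 882394339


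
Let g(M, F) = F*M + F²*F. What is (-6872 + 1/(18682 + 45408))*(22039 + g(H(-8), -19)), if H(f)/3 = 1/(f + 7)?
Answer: -6710778260523/64090 ≈ -1.0471e+8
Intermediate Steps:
H(f) = 3/(7 + f) (H(f) = 3/(f + 7) = 3/(7 + f))
g(M, F) = F³ + F*M (g(M, F) = F*M + F³ = F³ + F*M)
(-6872 + 1/(18682 + 45408))*(22039 + g(H(-8), -19)) = (-6872 + 1/(18682 + 45408))*(22039 - 19*(3/(7 - 8) + (-19)²)) = (-6872 + 1/64090)*(22039 - 19*(3/(-1) + 361)) = (-6872 + 1/64090)*(22039 - 19*(3*(-1) + 361)) = -440426479*(22039 - 19*(-3 + 361))/64090 = -440426479*(22039 - 19*358)/64090 = -440426479*(22039 - 6802)/64090 = -440426479/64090*15237 = -6710778260523/64090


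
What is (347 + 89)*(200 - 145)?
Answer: 23980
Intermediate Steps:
(347 + 89)*(200 - 145) = 436*55 = 23980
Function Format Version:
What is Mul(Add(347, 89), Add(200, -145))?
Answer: 23980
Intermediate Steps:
Mul(Add(347, 89), Add(200, -145)) = Mul(436, 55) = 23980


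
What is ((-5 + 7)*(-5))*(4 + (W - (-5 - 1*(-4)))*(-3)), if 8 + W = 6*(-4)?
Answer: -970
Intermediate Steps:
W = -32 (W = -8 + 6*(-4) = -8 - 24 = -32)
((-5 + 7)*(-5))*(4 + (W - (-5 - 1*(-4)))*(-3)) = ((-5 + 7)*(-5))*(4 + (-32 - (-5 - 1*(-4)))*(-3)) = (2*(-5))*(4 + (-32 - (-5 + 4))*(-3)) = -10*(4 + (-32 - 1*(-1))*(-3)) = -10*(4 + (-32 + 1)*(-3)) = -10*(4 - 31*(-3)) = -10*(4 + 93) = -10*97 = -970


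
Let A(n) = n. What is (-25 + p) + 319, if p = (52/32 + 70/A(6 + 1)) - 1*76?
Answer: 1837/8 ≈ 229.63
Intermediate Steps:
p = -515/8 (p = (52/32 + 70/(6 + 1)) - 1*76 = (52*(1/32) + 70/7) - 76 = (13/8 + 70*(⅐)) - 76 = (13/8 + 10) - 76 = 93/8 - 76 = -515/8 ≈ -64.375)
(-25 + p) + 319 = (-25 - 515/8) + 319 = -715/8 + 319 = 1837/8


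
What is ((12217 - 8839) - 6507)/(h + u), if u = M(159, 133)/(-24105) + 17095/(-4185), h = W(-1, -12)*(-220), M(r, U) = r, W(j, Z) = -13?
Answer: -21043448055/19206827674 ≈ -1.0956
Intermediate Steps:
h = 2860 (h = -13*(-220) = 2860)
u = -27516026/6725295 (u = 159/(-24105) + 17095/(-4185) = 159*(-1/24105) + 17095*(-1/4185) = -53/8035 - 3419/837 = -27516026/6725295 ≈ -4.0914)
((12217 - 8839) - 6507)/(h + u) = ((12217 - 8839) - 6507)/(2860 - 27516026/6725295) = (3378 - 6507)/(19206827674/6725295) = -3129*6725295/19206827674 = -21043448055/19206827674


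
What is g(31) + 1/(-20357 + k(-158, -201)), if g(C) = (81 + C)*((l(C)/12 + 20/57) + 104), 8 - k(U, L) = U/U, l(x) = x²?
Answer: 7986886581/386650 ≈ 20657.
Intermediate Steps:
k(U, L) = 7 (k(U, L) = 8 - U/U = 8 - 1*1 = 8 - 1 = 7)
g(C) = (81 + C)*(5948/57 + C²/12) (g(C) = (81 + C)*((C²/12 + 20/57) + 104) = (81 + C)*((20/57 + C²/12) + 104) = (81 + C)*(5948/57 + C²/12))
g(31) + 1/(-20357 + k(-158, -201)) = (160596/19 + (1/12)*31³ + (27/4)*31² + (5948/57)*31) + 1/(-20357 + 7) = (160596/19 + (1/12)*29791 + (27/4)*961 + 184388/57) + 1/(-20350) = (160596/19 + 29791/12 + 25947/4 + 184388/57) - 1/20350 = 392476/19 - 1/20350 = 7986886581/386650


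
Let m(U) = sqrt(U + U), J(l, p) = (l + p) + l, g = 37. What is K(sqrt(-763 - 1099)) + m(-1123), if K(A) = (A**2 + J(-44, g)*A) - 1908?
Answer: -3770 + I*sqrt(2246) - 357*I*sqrt(38) ≈ -3770.0 - 2153.3*I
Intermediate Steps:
J(l, p) = p + 2*l
m(U) = sqrt(2)*sqrt(U) (m(U) = sqrt(2*U) = sqrt(2)*sqrt(U))
K(A) = -1908 + A**2 - 51*A (K(A) = (A**2 + (37 + 2*(-44))*A) - 1908 = (A**2 + (37 - 88)*A) - 1908 = (A**2 - 51*A) - 1908 = -1908 + A**2 - 51*A)
K(sqrt(-763 - 1099)) + m(-1123) = (-1908 + (sqrt(-763 - 1099))**2 - 51*sqrt(-763 - 1099)) + sqrt(2)*sqrt(-1123) = (-1908 + (sqrt(-1862))**2 - 357*I*sqrt(38)) + sqrt(2)*(I*sqrt(1123)) = (-1908 + (7*I*sqrt(38))**2 - 357*I*sqrt(38)) + I*sqrt(2246) = (-1908 - 1862 - 357*I*sqrt(38)) + I*sqrt(2246) = (-3770 - 357*I*sqrt(38)) + I*sqrt(2246) = -3770 + I*sqrt(2246) - 357*I*sqrt(38)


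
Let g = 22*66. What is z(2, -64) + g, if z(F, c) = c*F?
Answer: 1324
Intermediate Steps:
z(F, c) = F*c
g = 1452
z(2, -64) + g = 2*(-64) + 1452 = -128 + 1452 = 1324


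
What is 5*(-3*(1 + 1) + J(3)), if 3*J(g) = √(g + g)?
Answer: -30 + 5*√6/3 ≈ -25.918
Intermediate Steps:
J(g) = √2*√g/3 (J(g) = √(g + g)/3 = √(2*g)/3 = (√2*√g)/3 = √2*√g/3)
5*(-3*(1 + 1) + J(3)) = 5*(-3*(1 + 1) + √2*√3/3) = 5*(-3*2 + √6/3) = 5*(-6 + √6/3) = -30 + 5*√6/3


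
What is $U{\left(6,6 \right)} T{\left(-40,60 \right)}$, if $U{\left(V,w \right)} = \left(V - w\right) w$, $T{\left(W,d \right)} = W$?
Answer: $0$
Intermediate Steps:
$U{\left(V,w \right)} = w \left(V - w\right)$
$U{\left(6,6 \right)} T{\left(-40,60 \right)} = 6 \left(6 - 6\right) \left(-40\right) = 6 \cdot 0 \left(-40\right) = 0 \left(-40\right) = 0$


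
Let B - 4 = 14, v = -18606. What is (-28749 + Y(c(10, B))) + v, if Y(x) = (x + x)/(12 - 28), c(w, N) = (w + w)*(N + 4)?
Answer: -47410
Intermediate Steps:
B = 18 (B = 4 + 14 = 18)
c(w, N) = 2*w*(4 + N) (c(w, N) = (2*w)*(4 + N) = 2*w*(4 + N))
Y(x) = -x/8 (Y(x) = (2*x)/(-16) = -x/8)
(-28749 + Y(c(10, B))) + v = (-28749 - 10*(4 + 18)/4) - 18606 = (-28749 - 10*22/4) - 18606 = (-28749 - ⅛*440) - 18606 = (-28749 - 55) - 18606 = -28804 - 18606 = -47410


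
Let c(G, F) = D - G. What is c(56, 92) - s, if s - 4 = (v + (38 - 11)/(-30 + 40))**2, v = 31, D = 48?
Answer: -114769/100 ≈ -1147.7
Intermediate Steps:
c(G, F) = 48 - G
s = 113969/100 (s = 4 + (31 + (38 - 11)/(-30 + 40))**2 = 4 + (31 + 27/10)**2 = 4 + (337/10)**2 = 4 + 113569/100 = 113969/100 ≈ 1139.7)
c(56, 92) - s = (48 - 1*56) - 1*113969/100 = (48 - 56) - 113969/100 = -8 - 113969/100 = -114769/100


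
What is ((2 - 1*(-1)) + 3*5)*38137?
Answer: 686466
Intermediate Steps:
((2 - 1*(-1)) + 3*5)*38137 = ((2 + 1) + 15)*38137 = (3 + 15)*38137 = 18*38137 = 686466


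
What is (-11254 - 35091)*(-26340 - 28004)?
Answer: 2518572680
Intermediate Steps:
(-11254 - 35091)*(-26340 - 28004) = -46345*(-54344) = 2518572680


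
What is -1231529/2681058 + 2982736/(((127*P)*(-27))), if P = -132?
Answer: 619955308873/101126826702 ≈ 6.1305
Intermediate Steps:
-1231529/2681058 + 2982736/(((127*P)*(-27))) = -1231529/2681058 + 2982736/(((127*(-132))*(-27))) = -1231529*1/2681058 + 2982736/((-16764*(-27))) = -1231529/2681058 + 2982736/452628 = -1231529/2681058 + 2982736*(1/452628) = -1231529/2681058 + 745684/113157 = 619955308873/101126826702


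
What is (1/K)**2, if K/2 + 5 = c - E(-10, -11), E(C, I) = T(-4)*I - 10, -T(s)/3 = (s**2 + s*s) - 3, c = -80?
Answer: 1/4260096 ≈ 2.3474e-7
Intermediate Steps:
T(s) = 9 - 6*s**2 (T(s) = -3*((s**2 + s*s) - 3) = -3*((s**2 + s**2) - 3) = -3*(2*s**2 - 3) = -3*(-3 + 2*s**2) = 9 - 6*s**2)
E(C, I) = -10 - 87*I (E(C, I) = (9 - 6*(-4)**2)*I - 10 = (9 - 6*16)*I - 10 = (9 - 96)*I - 10 = -87*I - 10 = -10 - 87*I)
K = -2064 (K = -10 + 2*(-80 - (-10 - 87*(-11))) = -10 + 2*(-80 - (-10 + 957)) = -10 + 2*(-80 - 1*947) = -10 + 2*(-80 - 947) = -10 + 2*(-1027) = -10 - 2054 = -2064)
(1/K)**2 = (1/(-2064))**2 = (-1/2064)**2 = 1/4260096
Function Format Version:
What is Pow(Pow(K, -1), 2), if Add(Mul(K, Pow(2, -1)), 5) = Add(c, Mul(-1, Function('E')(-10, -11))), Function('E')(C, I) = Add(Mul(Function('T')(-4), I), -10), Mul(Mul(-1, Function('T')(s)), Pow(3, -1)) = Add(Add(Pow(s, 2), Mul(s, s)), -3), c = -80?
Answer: Rational(1, 4260096) ≈ 2.3474e-7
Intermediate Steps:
Function('T')(s) = Add(9, Mul(-6, Pow(s, 2))) (Function('T')(s) = Mul(-3, Add(Add(Pow(s, 2), Mul(s, s)), -3)) = Mul(-3, Add(Add(Pow(s, 2), Pow(s, 2)), -3)) = Mul(-3, Add(Mul(2, Pow(s, 2)), -3)) = Mul(-3, Add(-3, Mul(2, Pow(s, 2)))) = Add(9, Mul(-6, Pow(s, 2))))
Function('E')(C, I) = Add(-10, Mul(-87, I)) (Function('E')(C, I) = Add(Mul(Add(9, Mul(-6, Pow(-4, 2))), I), -10) = Add(Mul(Add(9, Mul(-6, 16)), I), -10) = Add(Mul(Add(9, -96), I), -10) = Add(Mul(-87, I), -10) = Add(-10, Mul(-87, I)))
K = -2064 (K = Add(-10, Mul(2, Add(-80, Mul(-1, Add(-10, Mul(-87, -11)))))) = Add(-10, Mul(2, Add(-80, Mul(-1, Add(-10, 957))))) = Add(-10, Mul(2, Add(-80, Mul(-1, 947)))) = Add(-10, Mul(2, Add(-80, -947))) = Add(-10, Mul(2, -1027)) = Add(-10, -2054) = -2064)
Pow(Pow(K, -1), 2) = Pow(Pow(-2064, -1), 2) = Pow(Rational(-1, 2064), 2) = Rational(1, 4260096)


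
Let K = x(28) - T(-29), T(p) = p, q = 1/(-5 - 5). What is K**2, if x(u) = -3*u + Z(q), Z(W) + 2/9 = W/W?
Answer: 238144/81 ≈ 2940.1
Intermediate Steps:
q = -1/10 (q = 1/(-10) = -1/10 ≈ -0.10000)
Z(W) = 7/9 (Z(W) = -2/9 + W/W = -2/9 + 1 = 7/9)
x(u) = 7/9 - 3*u (x(u) = -3*u + 7/9 = 7/9 - 3*u)
K = -488/9 (K = (7/9 - 3*28) - 1*(-29) = (7/9 - 84) + 29 = -749/9 + 29 = -488/9 ≈ -54.222)
K**2 = (-488/9)**2 = 238144/81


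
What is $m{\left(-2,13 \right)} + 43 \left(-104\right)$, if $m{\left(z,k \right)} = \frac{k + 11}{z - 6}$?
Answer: $-4475$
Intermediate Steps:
$m{\left(z,k \right)} = \frac{11 + k}{-6 + z}$
$m{\left(-2,13 \right)} + 43 \left(-104\right) = \frac{11 + 13}{-6 - 2} + 43 \left(-104\right) = \frac{1}{-8} \cdot 24 - 4472 = \left(- \frac{1}{8}\right) 24 - 4472 = -3 - 4472 = -4475$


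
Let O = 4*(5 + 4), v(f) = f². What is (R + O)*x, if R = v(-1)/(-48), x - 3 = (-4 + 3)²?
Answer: 1727/12 ≈ 143.92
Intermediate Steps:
x = 4 (x = 3 + (-4 + 3)² = 3 + (-1)² = 3 + 1 = 4)
O = 36 (O = 4*9 = 36)
R = -1/48 (R = (-1)²/(-48) = 1*(-1/48) = -1/48 ≈ -0.020833)
(R + O)*x = (-1/48 + 36)*4 = (1727/48)*4 = 1727/12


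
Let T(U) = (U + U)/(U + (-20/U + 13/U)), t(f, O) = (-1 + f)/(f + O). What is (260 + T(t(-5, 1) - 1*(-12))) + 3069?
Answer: 2335087/701 ≈ 3331.1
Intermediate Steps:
t(f, O) = (-1 + f)/(O + f)
T(U) = 2*U/(U - 7/U) (T(U) = (2*U)/(U - 7/U) = 2*U/(U - 7/U))
(260 + T(t(-5, 1) - 1*(-12))) + 3069 = (260 + 2*((-1 - 5)/(1 - 5) - 1*(-12))**2/(-7 + ((-1 - 5)/(1 - 5) - 1*(-12))**2)) + 3069 = (260 + 2*(-6/(-4) + 12)**2/(-7 + (-6/(-4) + 12)**2)) + 3069 = (260 + 2*(-1/4*(-6) + 12)**2/(-7 + (-1/4*(-6) + 12)**2)) + 3069 = (260 + 2*(3/2 + 12)**2/(-7 + (3/2 + 12)**2)) + 3069 = (260 + 2*(27/2)**2/(-7 + (27/2)**2)) + 3069 = (260 + 2*(729/4)/(-7 + 729/4)) + 3069 = (260 + 2*(729/4)/(701/4)) + 3069 = (260 + 2*(729/4)*(4/701)) + 3069 = (260 + 1458/701) + 3069 = 183718/701 + 3069 = 2335087/701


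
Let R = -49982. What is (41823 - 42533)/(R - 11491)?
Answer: 710/61473 ≈ 0.011550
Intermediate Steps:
(41823 - 42533)/(R - 11491) = (41823 - 42533)/(-49982 - 11491) = -710/(-61473) = -710*(-1/61473) = 710/61473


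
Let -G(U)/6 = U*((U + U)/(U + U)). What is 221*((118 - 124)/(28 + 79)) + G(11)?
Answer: -8388/107 ≈ -78.393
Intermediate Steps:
G(U) = -6*U (G(U) = -6*U*(U + U)/(U + U) = -6*U*(2*U)/((2*U)) = -6*U*(2*U)*(1/(2*U)) = -6*U)
221*((118 - 124)/(28 + 79)) + G(11) = 221*((118 - 124)/(28 + 79)) - 6*11 = 221*(-6/107) - 66 = -1326/107 - 66 = -8388/107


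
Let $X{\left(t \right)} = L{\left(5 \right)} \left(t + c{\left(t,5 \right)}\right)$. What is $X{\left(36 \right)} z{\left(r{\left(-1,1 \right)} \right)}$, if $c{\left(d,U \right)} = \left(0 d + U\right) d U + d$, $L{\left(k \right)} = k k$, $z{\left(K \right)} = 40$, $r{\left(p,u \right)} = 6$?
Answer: $972000$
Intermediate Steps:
$L{\left(k \right)} = k^{2}$
$c{\left(d,U \right)} = d + d U^{2}$ ($c{\left(d,U \right)} = \left(0 + U\right) d U + d = U d U + d = d U^{2} + d = d + d U^{2}$)
$X{\left(t \right)} = 675 t$ ($X{\left(t \right)} = 5^{2} \left(t + t \left(1 + 5^{2}\right)\right) = 25 \left(t + t \left(1 + 25\right)\right) = 25 \left(t + t 26\right) = 25 \left(t + 26 t\right) = 25 \cdot 27 t = 675 t$)
$X{\left(36 \right)} z{\left(r{\left(-1,1 \right)} \right)} = 675 \cdot 36 \cdot 40 = 24300 \cdot 40 = 972000$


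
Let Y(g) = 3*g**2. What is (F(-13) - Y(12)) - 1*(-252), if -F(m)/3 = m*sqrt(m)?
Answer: -180 + 39*I*sqrt(13) ≈ -180.0 + 140.62*I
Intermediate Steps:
F(m) = -3*m**(3/2) (F(m) = -3*m*sqrt(m) = -3*m**(3/2))
(F(-13) - Y(12)) - 1*(-252) = (-(-39)*I*sqrt(13) - 3*12**2) - 1*(-252) = (-(-39)*I*sqrt(13) - 3*144) + 252 = (39*I*sqrt(13) - 1*432) + 252 = (39*I*sqrt(13) - 432) + 252 = (-432 + 39*I*sqrt(13)) + 252 = -180 + 39*I*sqrt(13)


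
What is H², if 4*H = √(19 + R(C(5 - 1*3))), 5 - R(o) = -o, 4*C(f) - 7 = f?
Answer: 105/64 ≈ 1.6406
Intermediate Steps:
C(f) = 7/4 + f/4
R(o) = 5 + o (R(o) = 5 - (-1)*o = 5 + o)
H = √105/8 (H = √(19 + (5 + (7/4 + (5 - 1*3)/4)))/4 = √(19 + (5 + (7/4 + (5 - 3)/4)))/4 = √(19 + (5 + (7/4 + (¼)*2)))/4 = √(19 + (5 + (7/4 + ½)))/4 = √(19 + (5 + 9/4))/4 = √(19 + 29/4)/4 = √(105/4)/4 = (√105/2)/4 = √105/8 ≈ 1.2809)
H² = (√105/8)² = 105/64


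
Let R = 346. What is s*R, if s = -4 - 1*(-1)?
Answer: -1038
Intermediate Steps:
s = -3 (s = -4 + 1 = -3)
s*R = -3*346 = -1038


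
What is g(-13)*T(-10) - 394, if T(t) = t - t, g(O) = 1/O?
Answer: -394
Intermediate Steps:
T(t) = 0
g(-13)*T(-10) - 394 = 0/(-13) - 394 = -1/13*0 - 394 = 0 - 394 = -394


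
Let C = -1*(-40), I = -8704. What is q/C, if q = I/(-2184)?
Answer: 136/1365 ≈ 0.099634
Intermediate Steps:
C = 40
q = 1088/273 (q = -8704/(-2184) = -8704*(-1/2184) = 1088/273 ≈ 3.9853)
q/C = (1088/273)/40 = (1088/273)*(1/40) = 136/1365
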